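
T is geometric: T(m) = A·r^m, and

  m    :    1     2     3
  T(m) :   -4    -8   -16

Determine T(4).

Consecutive ratio: -8/(-4) = 2, and -16/(-8) = 2, so r = 2.
Then A·2^1 = -4 gives A = -2, and T(m) = -2·2^m.
T(4) = -2·2^4 = -32.

-32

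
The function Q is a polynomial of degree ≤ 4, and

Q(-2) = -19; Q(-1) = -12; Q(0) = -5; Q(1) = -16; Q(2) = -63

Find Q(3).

-164

First differences: 7, 7, -11, -47. Second differences: 0, -18, -36. Third differences: -18, -18.
Level-3 differences are constant, so Q has degree 3.
Fitting a degree-3 polynomial gives Q(x) = -3x³ - 9x² + x - 5.
Then Q(3) = -164.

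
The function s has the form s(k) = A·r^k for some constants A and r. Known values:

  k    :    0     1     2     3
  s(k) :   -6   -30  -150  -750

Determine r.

5

Consecutive ratio: -30/(-6) = 5, and -150/(-30) = 5, so r = 5.
Then A·5^0 = -6 gives A = -6, and s(k) = -6·5^k.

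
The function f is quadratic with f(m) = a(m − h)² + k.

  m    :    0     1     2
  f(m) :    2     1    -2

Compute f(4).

First differences -1, -3; second difference -2 = 2a, so a = -1.
Expanding, the m-coefficient is −2ah = 2h; matching it to the data gives h = 0, and then k = 2.
So f(m) = -1(m + 0)² + 2.
f(4) = -1·4² + 2 = -14.

-14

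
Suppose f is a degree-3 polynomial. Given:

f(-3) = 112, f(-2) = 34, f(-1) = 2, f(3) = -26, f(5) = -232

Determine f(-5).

Write f(t) = at³ + bt² + ct + d; the 5 given values yield a linear system in the 4 coefficients.
Solving, f(t) = -3t³ + 5t² + 4t - 2.
Then f(-5) = 478.

478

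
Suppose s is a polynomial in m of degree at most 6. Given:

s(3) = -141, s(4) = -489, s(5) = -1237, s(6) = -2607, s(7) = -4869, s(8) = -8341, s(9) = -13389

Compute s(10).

-20427

First differences: -348, -748, -1370, -2262, -3472, -5048. Second differences: -400, -622, -892, -1210, -1576. Third differences: -222, -270, -318, -366. Fourth differences: -48, -48, -48.
Level-4 differences are constant, so s has degree 4.
Fitting a degree-4 polynomial gives s(m) = -2m^4 - m³ + 6m² - 3m + 3.
Then s(10) = -20427.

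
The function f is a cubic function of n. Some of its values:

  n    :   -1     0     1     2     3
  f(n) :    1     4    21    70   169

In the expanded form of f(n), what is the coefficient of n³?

First differences: 3, 17, 49, 99. Second differences: 14, 32, 50. Third differences: 18, 18.
Level-3 differences are constant, so f has degree 3.
Fitting a degree-3 polynomial gives f(n) = 3n³ + 7n² + 7n + 4.
The coefficient of n³ is 3.

3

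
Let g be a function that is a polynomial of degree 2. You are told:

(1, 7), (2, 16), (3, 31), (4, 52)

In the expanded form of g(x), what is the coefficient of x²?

3

Write g(x) = ax² + bx + c; the 4 given values yield a linear system in the 3 coefficients.
Solving, g(x) = 3x² + 4.
The coefficient of x² is 3.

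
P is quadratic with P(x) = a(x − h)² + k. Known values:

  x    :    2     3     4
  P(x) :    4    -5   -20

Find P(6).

-68

First differences -9, -15; second difference -6 = 2a, so a = -3.
Expanding, the x-coefficient is −2ah = 6h; matching it to the data gives h = 1, and then k = 7.
So P(x) = -3(x − 1)² + 7.
P(6) = -3·5² + 7 = -68.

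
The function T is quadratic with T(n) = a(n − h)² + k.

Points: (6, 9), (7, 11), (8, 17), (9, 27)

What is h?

First differences 2, 6, 10; second difference 4 = 2a, so a = 2.
Expanding, the n-coefficient is −2ah = -4h; matching it to the data gives h = 6, and then k = 9.
So T(n) = 2(n − 6)² + 9.
Hence h = 6.

6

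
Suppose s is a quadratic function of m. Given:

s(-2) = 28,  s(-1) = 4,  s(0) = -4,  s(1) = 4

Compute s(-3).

68

First differences: -24, -8, 8. Second differences: 16, 16.
Level-2 differences are constant, so s has degree 2.
Fitting a degree-2 polynomial gives s(m) = 8m² - 4.
Then s(-3) = 68.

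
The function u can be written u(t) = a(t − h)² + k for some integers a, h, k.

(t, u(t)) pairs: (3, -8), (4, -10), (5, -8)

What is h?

First differences -2, 2; second difference 4 = 2a, so a = 2.
Expanding, the t-coefficient is −2ah = -4h; matching it to the data gives h = 4, and then k = -10.
So u(t) = 2(t − 4)² − 10.
Hence h = 4.

4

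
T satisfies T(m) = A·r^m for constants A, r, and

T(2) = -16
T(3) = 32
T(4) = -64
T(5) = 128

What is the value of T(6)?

-256

Consecutive ratio: 32/(-16) = -2, and -64/32 = -2, so r = -2.
Then A·(-2)^2 = -16 gives A = -4, and T(m) = -4·(-2)^m.
T(6) = -4·(-2)^6 = -256.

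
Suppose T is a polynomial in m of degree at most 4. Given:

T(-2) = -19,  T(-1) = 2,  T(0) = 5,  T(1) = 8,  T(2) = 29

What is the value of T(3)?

First differences: 21, 3, 3, 21. Second differences: -18, 0, 18. Third differences: 18, 18.
Level-3 differences are constant, so T has degree 3.
Extending the table by one column gives the next first difference 57, so T(3) = 29 + 57 = 86.

86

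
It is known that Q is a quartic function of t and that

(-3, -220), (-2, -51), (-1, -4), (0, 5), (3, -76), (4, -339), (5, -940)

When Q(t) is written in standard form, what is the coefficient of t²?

1

Write Q(t) = at^4 + bt³ + ct² + dt + e; the 7 given values yield a linear system in the 5 coefficients.
Solving, Q(t) = -2t^4 + 2t³ + t² + 6t + 5.
The coefficient of t² is 1.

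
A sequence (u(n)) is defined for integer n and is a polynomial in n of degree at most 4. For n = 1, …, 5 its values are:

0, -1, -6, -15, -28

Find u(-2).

Write u(n) = an^4 + bn³ + cn² + dn + e; the 5 given values yield a linear system in the 5 coefficients.
Solving, the top 2 coefficients vanish, and u(n) = -2n² + 5n - 3.
Then u(-2) = -21.

-21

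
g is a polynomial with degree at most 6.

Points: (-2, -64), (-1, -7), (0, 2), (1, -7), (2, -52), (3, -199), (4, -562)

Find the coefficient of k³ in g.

1

First differences: 57, 9, -9, -45, -147, -363. Second differences: -48, -18, -36, -102, -216. Third differences: 30, -18, -66, -114. Fourth differences: -48, -48, -48.
Level-4 differences are constant, so g has degree 4.
Fitting a degree-4 polynomial gives g(k) = -2k^4 + k³ - 7k² - k + 2.
The coefficient of k³ is 1.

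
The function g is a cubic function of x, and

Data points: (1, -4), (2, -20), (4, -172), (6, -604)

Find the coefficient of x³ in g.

Write g(x) = ax³ + bx² + cx + d; the 4 given values yield a linear system in the 4 coefficients.
Solving, g(x) = -3x³ + x² + 2x - 4.
The coefficient of x³ is -3.

-3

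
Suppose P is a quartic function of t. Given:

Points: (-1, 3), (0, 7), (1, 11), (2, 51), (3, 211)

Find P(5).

1467

Write P(t) = at^4 + bt³ + ct² + dt + e; the 5 given values yield a linear system in the 5 coefficients.
Solving, P(t) = 2t^4 + 2t³ - 2t² + 2t + 7.
Then P(5) = 1467.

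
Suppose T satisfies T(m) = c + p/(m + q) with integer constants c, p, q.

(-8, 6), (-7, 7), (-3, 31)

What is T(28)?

(T(m) − c)(m + q) = p for each data point; the three points give a linear system in c and q, then p follows.
Solving: c = 1, q = 2, p = -30, so T(m) = 1 − 30/(m + 2).
Then T(28) = 1 − 30/30 = 0.

0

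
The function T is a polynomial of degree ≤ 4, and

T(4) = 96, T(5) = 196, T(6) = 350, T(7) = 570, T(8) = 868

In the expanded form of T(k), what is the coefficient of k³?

2

First differences: 100, 154, 220, 298. Second differences: 54, 66, 78. Third differences: 12, 12.
Level-3 differences are constant, so T has degree 3.
Fitting a degree-3 polynomial gives T(k) = 2k³ - 3k² + 5k - 4.
The coefficient of k³ is 2.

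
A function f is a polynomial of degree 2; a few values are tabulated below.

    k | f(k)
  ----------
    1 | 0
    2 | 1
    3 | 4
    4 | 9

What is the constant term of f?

Write f(k) = ak² + bk + c; the 4 given values yield a linear system in the 3 coefficients.
Solving, f(k) = k² - 2k + 1.
The constant term is f(0) = 1.

1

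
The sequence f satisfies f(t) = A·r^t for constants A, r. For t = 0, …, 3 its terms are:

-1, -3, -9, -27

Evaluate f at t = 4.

-81

Consecutive ratio: -3/(-1) = 3, and -9/(-3) = 3, so r = 3.
Then A·3^0 = -1 gives A = -1, and f(t) = -1·3^t.
f(4) = -1·3^4 = -81.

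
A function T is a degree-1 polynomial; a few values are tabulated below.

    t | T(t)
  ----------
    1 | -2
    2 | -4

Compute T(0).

0

Write T(t) = at + b; the 2 given values yield a linear system in the 2 coefficients.
Solving, T(t) = -2t.
Then T(0) = 0.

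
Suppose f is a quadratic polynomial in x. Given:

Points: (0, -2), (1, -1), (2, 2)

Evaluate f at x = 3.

Write f(x) = ax² + bx + c; the 3 given values yield a linear system in the 3 coefficients.
Solving, f(x) = x² - 2.
Then f(3) = 7.

7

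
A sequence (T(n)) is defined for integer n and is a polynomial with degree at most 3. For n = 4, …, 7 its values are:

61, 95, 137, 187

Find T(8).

245

First differences: 34, 42, 50. Second differences: 8, 8.
Level-2 differences are constant, so T has degree 2.
Fitting a degree-2 polynomial gives T(n) = 4n² - 2n + 5.
Then T(8) = 245.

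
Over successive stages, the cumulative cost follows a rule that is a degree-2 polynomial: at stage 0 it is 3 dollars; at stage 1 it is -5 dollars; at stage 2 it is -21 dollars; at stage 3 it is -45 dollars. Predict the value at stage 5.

Write the value at n as Q(n).
First differences: -8, -16, -24. Second differences: -8, -8.
Level-2 differences are constant, so Q has degree 2.
Fitting a degree-2 polynomial gives Q(n) = -4n² - 4n + 3.
Then Q(5) = -117.

-117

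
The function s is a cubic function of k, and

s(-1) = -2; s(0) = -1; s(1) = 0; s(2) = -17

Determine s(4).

Write s(k) = ak³ + bk² + ck + d; the 4 given values yield a linear system in the 4 coefficients.
Solving, s(k) = -3k³ + 4k - 1.
Then s(4) = -177.

-177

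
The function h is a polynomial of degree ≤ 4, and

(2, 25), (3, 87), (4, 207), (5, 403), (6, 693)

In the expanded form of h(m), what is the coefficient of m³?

3

First differences: 62, 120, 196, 290. Second differences: 58, 76, 94. Third differences: 18, 18.
Level-3 differences are constant, so h has degree 3.
Fitting a degree-3 polynomial gives h(m) = 3m³ + 2m² - 5m + 3.
The coefficient of m³ is 3.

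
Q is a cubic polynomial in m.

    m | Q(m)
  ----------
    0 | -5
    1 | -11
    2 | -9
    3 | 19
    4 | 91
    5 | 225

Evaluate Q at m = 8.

1179

First differences: -6, 2, 28, 72, 134. Second differences: 8, 26, 44, 62. Third differences: 18, 18, 18.
Level-3 differences are constant, so Q has degree 3.
Fitting a degree-3 polynomial gives Q(m) = 3m³ - 5m² - 4m - 5.
Then Q(8) = 1179.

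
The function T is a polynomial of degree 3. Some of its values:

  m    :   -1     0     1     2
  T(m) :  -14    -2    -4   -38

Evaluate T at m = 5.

-512

Write T(m) = am³ + bm² + cm + d; the 4 given values yield a linear system in the 4 coefficients.
Solving, T(m) = -3m³ - 7m² + 8m - 2.
Then T(5) = -512.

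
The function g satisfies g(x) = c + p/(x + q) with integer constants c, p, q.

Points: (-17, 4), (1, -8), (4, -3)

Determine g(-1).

(g(x) − c)(x + q) = p for each data point; the three points give a linear system in c and q, then p follows.
Solving: c = 2, q = 2, p = -30, so g(x) = 2 − 30/(x + 2).
Then g(-1) = 2 − 30/1 = -28.

-28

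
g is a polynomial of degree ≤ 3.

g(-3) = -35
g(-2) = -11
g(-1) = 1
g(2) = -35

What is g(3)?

-71

Write g(t) = at³ + bt² + ct + d; the 4 given values yield a linear system in the 4 coefficients.
Solving, the leading coefficient vanishes, and g(t) = -6t² - 6t + 1.
Then g(3) = -71.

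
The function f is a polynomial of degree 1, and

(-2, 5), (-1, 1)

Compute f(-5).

Write f(m) = am + b; the 2 given values yield a linear system in the 2 coefficients.
Solving, f(m) = -4m - 3.
Then f(-5) = 17.

17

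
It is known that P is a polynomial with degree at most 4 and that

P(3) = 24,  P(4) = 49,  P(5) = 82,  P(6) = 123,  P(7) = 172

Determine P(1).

-2

Write P(t) = at^4 + bt³ + ct² + dt + e; the 5 given values yield a linear system in the 5 coefficients.
Solving, the top 2 coefficients vanish, and P(t) = 4t² - 3t - 3.
Then P(1) = -2.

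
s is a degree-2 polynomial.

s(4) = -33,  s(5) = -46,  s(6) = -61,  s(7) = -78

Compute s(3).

Write s(k) = ak² + bk + c; the 4 given values yield a linear system in the 3 coefficients.
Solving, s(k) = -k² - 4k - 1.
Then s(3) = -22.

-22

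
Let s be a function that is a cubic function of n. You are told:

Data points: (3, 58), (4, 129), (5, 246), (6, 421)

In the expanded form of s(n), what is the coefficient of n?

Write s(n) = an³ + bn² + cn + d; the 4 given values yield a linear system in the 4 coefficients.
Solving, s(n) = 2n³ - n² + 4n + 1.
The coefficient of n is 4.

4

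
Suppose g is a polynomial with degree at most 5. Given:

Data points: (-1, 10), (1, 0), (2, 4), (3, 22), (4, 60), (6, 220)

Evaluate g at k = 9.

760

Write g(k) = ak^5 + bk^4 + ck³ + dk² + ek + p; the 6 given values yield a linear system in the 6 coefficients.
Solving, the top 2 coefficients vanish, and g(k) = k³ + k² - 6k + 4.
Then g(9) = 760.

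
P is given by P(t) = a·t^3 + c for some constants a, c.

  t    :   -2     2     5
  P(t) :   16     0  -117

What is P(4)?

-56

From P(-2) = 16 and P(2) = 0: -8a + c = 16 and 8a + c = 0.
Subtracting: 16a = -16, so a = -1; then c = 16 − (-1)·(-8) = 8.
So P(t) = -1t³ + 8, and P(4) = -56.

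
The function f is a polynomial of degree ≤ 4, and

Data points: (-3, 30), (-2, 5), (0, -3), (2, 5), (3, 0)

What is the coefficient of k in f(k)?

Write f(k) = ak^4 + bk³ + ck² + dk + e; the 5 given values yield a linear system in the 5 coefficients.
Solving, the leading coefficient vanishes, and f(k) = -k³ + 2k² + 4k - 3.
The coefficient of k is 4.

4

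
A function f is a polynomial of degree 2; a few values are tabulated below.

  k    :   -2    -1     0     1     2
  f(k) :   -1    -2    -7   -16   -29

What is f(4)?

-67

Write f(k) = ak² + bk + c; the 5 given values yield a linear system in the 3 coefficients.
Solving, f(k) = -2k² - 7k - 7.
Then f(4) = -67.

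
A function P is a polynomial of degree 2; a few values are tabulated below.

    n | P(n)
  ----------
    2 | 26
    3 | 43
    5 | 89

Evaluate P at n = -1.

-1

Write P(n) = an² + bn + c; the 3 given values yield a linear system in the 3 coefficients.
Solving, P(n) = 2n² + 7n + 4.
Then P(-1) = -1.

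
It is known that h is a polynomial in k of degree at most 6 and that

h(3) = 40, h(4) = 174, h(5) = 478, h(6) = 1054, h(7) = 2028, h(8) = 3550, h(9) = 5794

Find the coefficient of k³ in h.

First differences: 134, 304, 576, 974, 1522, 2244. Second differences: 170, 272, 398, 548, 722. Third differences: 102, 126, 150, 174. Fourth differences: 24, 24, 24.
Level-4 differences are constant, so h has degree 4.
Fitting a degree-4 polynomial gives h(k) = k^4 - k³ - 4k - 2.
The coefficient of k³ is -1.

-1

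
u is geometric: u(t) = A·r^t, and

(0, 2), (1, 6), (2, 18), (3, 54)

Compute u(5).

486

Consecutive ratio: 6/2 = 3, and 18/6 = 3, so r = 3.
Then A·3^0 = 2 gives A = 2, and u(t) = 2·3^t.
u(5) = 2·3^5 = 486.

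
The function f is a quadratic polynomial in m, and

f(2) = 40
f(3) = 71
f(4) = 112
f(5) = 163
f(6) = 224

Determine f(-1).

7

First differences: 31, 41, 51, 61. Second differences: 10, 10, 10.
Level-2 differences are constant, so f has degree 2.
Fitting a degree-2 polynomial gives f(m) = 5m² + 6m + 8.
Then f(-1) = 7.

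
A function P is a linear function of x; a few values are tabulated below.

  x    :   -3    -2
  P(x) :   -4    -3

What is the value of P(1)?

Write P(x) = ax + b; the 2 given values yield a linear system in the 2 coefficients.
Solving, P(x) = x - 1.
Then P(1) = 0.

0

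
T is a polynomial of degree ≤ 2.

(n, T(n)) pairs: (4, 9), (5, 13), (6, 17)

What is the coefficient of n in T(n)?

First differences: 4, 4.
Level-1 differences are constant, so T has degree 1.
Fitting a degree-1 polynomial gives T(n) = 4n - 7.
The coefficient of n is 4.

4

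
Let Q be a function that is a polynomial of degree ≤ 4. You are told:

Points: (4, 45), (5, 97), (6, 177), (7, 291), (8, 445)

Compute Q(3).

Write Q(t) = at^4 + bt³ + ct² + dt + e; the 5 given values yield a linear system in the 5 coefficients.
Solving, the leading coefficient vanishes, and Q(t) = t³ - t² - 3.
Then Q(3) = 15.

15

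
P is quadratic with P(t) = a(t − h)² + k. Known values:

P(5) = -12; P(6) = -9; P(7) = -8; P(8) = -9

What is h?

First differences 3, 1, -1; second difference -2 = 2a, so a = -1.
Expanding, the t-coefficient is −2ah = 2h; matching it to the data gives h = 7, and then k = -8.
So P(t) = -1(t − 7)² − 8.
Hence h = 7.

7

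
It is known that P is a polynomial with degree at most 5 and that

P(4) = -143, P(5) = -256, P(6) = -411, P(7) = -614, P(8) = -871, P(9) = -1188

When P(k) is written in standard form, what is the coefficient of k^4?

Write P(k) = ak^5 + bk^4 + ck³ + dk² + ek + p; the 6 given values yield a linear system in the 6 coefficients.
Solving, the top 2 coefficients vanish, and P(k) = -k³ - 6k² + 2k + 9.
The coefficient of k^4 is 0.

0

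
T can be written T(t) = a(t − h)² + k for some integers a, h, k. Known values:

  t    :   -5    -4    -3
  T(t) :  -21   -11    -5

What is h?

First differences 10, 6; second difference -4 = 2a, so a = -2.
Expanding, the t-coefficient is −2ah = 4h; matching it to the data gives h = -2, and then k = -3.
So T(t) = -2(t + 2)² − 3.
Hence h = -2.

-2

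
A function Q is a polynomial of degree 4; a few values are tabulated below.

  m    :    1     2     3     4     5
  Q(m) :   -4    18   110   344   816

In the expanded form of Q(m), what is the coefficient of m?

Write Q(m) = am^4 + bm³ + cm² + dm + e; the 5 given values yield a linear system in the 5 coefficients.
Solving, Q(m) = m^4 + 2m³ - 2m² - m - 4.
The coefficient of m is -1.

-1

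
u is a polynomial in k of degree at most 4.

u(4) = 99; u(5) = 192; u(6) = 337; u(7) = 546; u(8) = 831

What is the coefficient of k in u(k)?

7

First differences: 93, 145, 209, 285. Second differences: 52, 64, 76. Third differences: 12, 12.
Level-3 differences are constant, so u has degree 3.
Fitting a degree-3 polynomial gives u(k) = 2k³ - 4k² + 7k + 7.
The coefficient of k is 7.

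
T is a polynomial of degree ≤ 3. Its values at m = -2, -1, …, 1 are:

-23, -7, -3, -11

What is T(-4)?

First differences: 16, 4, -8. Second differences: -12, -12.
Level-2 differences are constant, so T has degree 2.
Fitting a degree-2 polynomial gives T(m) = -6m² - 2m - 3.
Then T(-4) = -91.

-91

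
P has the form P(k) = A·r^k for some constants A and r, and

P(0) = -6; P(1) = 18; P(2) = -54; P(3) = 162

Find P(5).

Consecutive ratio: 18/(-6) = -3, and -54/18 = -3, so r = -3.
Then A·(-3)^0 = -6 gives A = -6, and P(k) = -6·(-3)^k.
P(5) = -6·(-3)^5 = 1458.

1458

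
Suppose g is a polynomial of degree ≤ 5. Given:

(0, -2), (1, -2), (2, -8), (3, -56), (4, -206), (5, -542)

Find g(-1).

First differences: 0, -6, -48, -150, -336. Second differences: -6, -42, -102, -186. Third differences: -36, -60, -84. Fourth differences: -24, -24.
Level-4 differences are constant, so g has degree 4.
Fitting a degree-4 polynomial gives g(k) = -k^4 + 4k² - 3k - 2.
Then g(-1) = 4.

4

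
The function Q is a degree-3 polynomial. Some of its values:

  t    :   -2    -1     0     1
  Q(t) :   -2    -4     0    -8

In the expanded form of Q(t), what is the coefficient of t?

1

Write Q(t) = at³ + bt² + ct + d; the 4 given values yield a linear system in the 4 coefficients.
Solving, Q(t) = -3t³ - 6t² + t.
The coefficient of t is 1.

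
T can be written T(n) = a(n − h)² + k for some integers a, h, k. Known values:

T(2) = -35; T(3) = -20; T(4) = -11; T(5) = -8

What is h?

First differences 15, 9, 3; second difference -6 = 2a, so a = -3.
Expanding, the n-coefficient is −2ah = 6h; matching it to the data gives h = 5, and then k = -8.
So T(n) = -3(n − 5)² − 8.
Hence h = 5.

5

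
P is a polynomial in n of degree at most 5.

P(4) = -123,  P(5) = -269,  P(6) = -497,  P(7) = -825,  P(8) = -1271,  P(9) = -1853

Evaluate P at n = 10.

Write P(n) = an^5 + bn^4 + cn³ + dn² + en + p; the 6 given values yield a linear system in the 6 coefficients.
Solving, the top 2 coefficients vanish, and P(n) = -3n³ + 4n² + n + 1.
Then P(10) = -2589.

-2589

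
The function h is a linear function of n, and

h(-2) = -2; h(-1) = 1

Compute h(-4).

-8

Write h(n) = an + b; the 2 given values yield a linear system in the 2 coefficients.
Solving, h(n) = 3n + 4.
Then h(-4) = -8.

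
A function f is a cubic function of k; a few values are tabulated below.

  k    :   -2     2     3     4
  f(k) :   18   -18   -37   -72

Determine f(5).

Write f(k) = ak³ + bk² + ck + d; the 4 given values yield a linear system in the 4 coefficients.
Solving, f(k) = -k³ + k² - 5k - 4.
Then f(5) = -129.

-129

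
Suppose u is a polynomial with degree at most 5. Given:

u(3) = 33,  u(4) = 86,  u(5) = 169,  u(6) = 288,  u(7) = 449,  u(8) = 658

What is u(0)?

-6

First differences: 53, 83, 119, 161, 209. Second differences: 30, 36, 42, 48. Third differences: 6, 6, 6.
Level-3 differences are constant, so u has degree 3.
Fitting a degree-3 polynomial gives u(m) = m³ + 3m² - 5m - 6.
The constant term is u(0) = -6.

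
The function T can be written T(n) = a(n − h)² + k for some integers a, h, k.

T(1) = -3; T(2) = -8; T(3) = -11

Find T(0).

First differences -5, -3; second difference 2 = 2a, so a = 1.
Expanding, the n-coefficient is −2ah = -2h; matching it to the data gives h = 4, and then k = -12.
So T(n) = 1(n − 4)² − 12.
T(0) = 1·(-4)² − 12 = 4.

4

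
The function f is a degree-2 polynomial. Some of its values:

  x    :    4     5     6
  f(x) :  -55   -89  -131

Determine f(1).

-1

Write f(x) = ax² + bx + c; the 3 given values yield a linear system in the 3 coefficients.
Solving, f(x) = -4x² + 2x + 1.
Then f(1) = -1.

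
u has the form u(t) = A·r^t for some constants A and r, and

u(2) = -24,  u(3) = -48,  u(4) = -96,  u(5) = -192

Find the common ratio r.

Consecutive ratio: -48/(-24) = 2, and -96/(-48) = 2, so r = 2.
Then A·2^2 = -24 gives A = -6, and u(t) = -6·2^t.

2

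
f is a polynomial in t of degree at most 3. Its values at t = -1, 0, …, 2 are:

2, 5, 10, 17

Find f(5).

50

Write f(t) = at³ + bt² + ct + d; the 4 given values yield a linear system in the 4 coefficients.
Solving, the leading coefficient vanishes, and f(t) = t² + 4t + 5.
Then f(5) = 50.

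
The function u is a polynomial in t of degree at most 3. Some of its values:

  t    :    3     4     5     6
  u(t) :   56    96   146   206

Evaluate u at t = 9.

Write u(t) = at³ + bt² + ct + d; the 4 given values yield a linear system in the 4 coefficients.
Solving, the leading coefficient vanishes, and u(t) = 5t² + 5t - 4.
Then u(9) = 446.

446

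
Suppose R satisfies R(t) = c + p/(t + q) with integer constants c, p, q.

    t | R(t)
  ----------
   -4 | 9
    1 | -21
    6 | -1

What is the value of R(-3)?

(R(t) − c)(t + q) = p for each data point; the three points give a linear system in c and q, then p follows.
Solving: c = 3, q = 0, p = -24, so R(t) = 3 − 24/(t + 0).
Then R(-3) = 3 − 24/(-3) = 11.

11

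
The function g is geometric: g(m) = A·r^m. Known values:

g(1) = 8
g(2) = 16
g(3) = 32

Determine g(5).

128

Consecutive ratio: 16/8 = 2, and 32/16 = 2, so r = 2.
Then A·2^1 = 8 gives A = 4, and g(m) = 4·2^m.
g(5) = 4·2^5 = 128.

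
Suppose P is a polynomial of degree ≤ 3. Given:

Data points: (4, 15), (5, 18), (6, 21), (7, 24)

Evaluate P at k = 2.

Write P(k) = ak³ + bk² + ck + d; the 4 given values yield a linear system in the 4 coefficients.
Solving, the top 2 coefficients vanish, and P(k) = 3k + 3.
Then P(2) = 9.

9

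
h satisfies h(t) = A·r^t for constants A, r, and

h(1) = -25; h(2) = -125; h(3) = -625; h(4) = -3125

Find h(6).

-78125

Consecutive ratio: -125/(-25) = 5, and -625/(-125) = 5, so r = 5.
Then A·5^1 = -25 gives A = -5, and h(t) = -5·5^t.
h(6) = -5·5^6 = -78125.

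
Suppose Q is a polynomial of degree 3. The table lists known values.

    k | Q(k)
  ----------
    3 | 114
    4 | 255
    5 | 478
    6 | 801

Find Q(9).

2550

Write Q(k) = ak³ + bk² + ck + d; the 4 given values yield a linear system in the 4 coefficients.
Solving, Q(k) = 3k³ + 5k² - 5k + 3.
Then Q(9) = 2550.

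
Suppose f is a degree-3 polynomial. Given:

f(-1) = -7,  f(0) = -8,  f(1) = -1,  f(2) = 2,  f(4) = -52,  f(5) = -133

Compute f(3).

-11

Write f(x) = ax³ + bx² + cx + d; the 6 given values yield a linear system in the 4 coefficients.
Solving, f(x) = -2x³ + 4x² + 5x - 8.
Then f(3) = -11.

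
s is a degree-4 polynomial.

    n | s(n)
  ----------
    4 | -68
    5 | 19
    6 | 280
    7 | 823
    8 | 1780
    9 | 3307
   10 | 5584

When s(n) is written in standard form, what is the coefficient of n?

Write s(n) = an^4 + bn³ + cn² + dn + e; the 7 given values yield a linear system in the 5 coefficients.
Solving, s(n) = n^4 - 4n³ - 4n² - 2n + 4.
The coefficient of n is -2.

-2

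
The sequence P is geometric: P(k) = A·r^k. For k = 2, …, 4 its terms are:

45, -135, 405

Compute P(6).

Consecutive ratio: -135/45 = -3, and 405/(-135) = -3, so r = -3.
Then A·(-3)^2 = 45 gives A = 5, and P(k) = 5·(-3)^k.
P(6) = 5·(-3)^6 = 3645.

3645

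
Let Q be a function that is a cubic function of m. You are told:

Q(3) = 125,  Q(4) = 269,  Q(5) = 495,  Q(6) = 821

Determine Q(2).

Write Q(m) = am³ + bm² + cm + d; the 4 given values yield a linear system in the 4 coefficients.
Solving, Q(m) = 3m³ + 5m² - 2m + 5.
Then Q(2) = 45.

45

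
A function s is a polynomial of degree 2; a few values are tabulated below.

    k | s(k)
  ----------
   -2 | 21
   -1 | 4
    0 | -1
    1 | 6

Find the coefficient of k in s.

1

First differences: -17, -5, 7. Second differences: 12, 12.
Level-2 differences are constant, so s has degree 2.
Fitting a degree-2 polynomial gives s(k) = 6k² + k - 1.
The coefficient of k is 1.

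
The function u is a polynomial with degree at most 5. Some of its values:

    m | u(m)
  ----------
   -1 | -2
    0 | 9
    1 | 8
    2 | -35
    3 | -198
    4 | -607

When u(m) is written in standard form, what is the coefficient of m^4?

First differences: 11, -1, -43, -163, -409. Second differences: -12, -42, -120, -246. Third differences: -30, -78, -126. Fourth differences: -48, -48.
Level-4 differences are constant, so u has degree 4.
Fitting a degree-4 polynomial gives u(m) = -2m^4 - m³ - 4m² + 6m + 9.
The coefficient of m^4 is -2.

-2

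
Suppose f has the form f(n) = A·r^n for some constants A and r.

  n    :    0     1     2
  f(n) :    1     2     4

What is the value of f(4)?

Consecutive ratio: 2/1 = 2, and 4/2 = 2, so r = 2.
Then A·2^0 = 1 gives A = 1, and f(n) = 1·2^n.
f(4) = 1·2^4 = 16.

16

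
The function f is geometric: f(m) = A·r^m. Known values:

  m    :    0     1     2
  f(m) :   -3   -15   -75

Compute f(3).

-375

Consecutive ratio: -15/(-3) = 5, and -75/(-15) = 5, so r = 5.
Then A·5^0 = -3 gives A = -3, and f(m) = -3·5^m.
f(3) = -3·5^3 = -375.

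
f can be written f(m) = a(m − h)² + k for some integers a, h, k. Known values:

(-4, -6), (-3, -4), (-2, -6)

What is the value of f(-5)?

First differences 2, -2; second difference -4 = 2a, so a = -2.
Expanding, the m-coefficient is −2ah = 4h; matching it to the data gives h = -3, and then k = -4.
So f(m) = -2(m + 3)² − 4.
f(-5) = -2·(-2)² − 4 = -12.

-12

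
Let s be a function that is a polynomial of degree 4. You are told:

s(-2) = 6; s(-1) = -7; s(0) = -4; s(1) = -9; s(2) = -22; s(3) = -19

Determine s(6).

686

First differences: -13, 3, -5, -13, 3. Second differences: 16, -8, -8, 16. Third differences: -24, 0, 24. Fourth differences: 24, 24.
Level-4 differences are constant, so s has degree 4.
Fitting a degree-4 polynomial gives s(k) = k^4 - 2k³ - 5k² + k - 4.
Then s(6) = 686.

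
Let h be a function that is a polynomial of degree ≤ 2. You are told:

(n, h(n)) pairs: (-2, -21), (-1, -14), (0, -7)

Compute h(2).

7

First differences: 7, 7.
Level-1 differences are constant, so h has degree 1.
Fitting a degree-1 polynomial gives h(n) = 7n - 7.
Then h(2) = 7.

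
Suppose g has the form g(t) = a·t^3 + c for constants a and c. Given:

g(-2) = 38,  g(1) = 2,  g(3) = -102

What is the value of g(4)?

From g(-2) = 38 and g(1) = 2: -8a + c = 38 and 1a + c = 2.
Subtracting: 9a = -36, so a = -4; then c = 38 − (-4)·(-8) = 6.
So g(t) = -4t³ + 6, and g(4) = -250.

-250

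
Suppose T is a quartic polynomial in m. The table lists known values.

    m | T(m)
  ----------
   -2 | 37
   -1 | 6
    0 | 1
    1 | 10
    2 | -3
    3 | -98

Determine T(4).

-359

Write T(m) = am^4 + bm³ + cm² + dm + e; the 6 given values yield a linear system in the 5 coefficients.
Solving, T(m) = -m^4 - 4m³ + 8m² + 6m + 1.
Then T(4) = -359.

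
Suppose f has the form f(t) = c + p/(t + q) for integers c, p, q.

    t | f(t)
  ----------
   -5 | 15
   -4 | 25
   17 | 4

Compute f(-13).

7

(f(t) − c)(t + q) = p for each data point; the three points give a linear system in c and q, then p follows.
Solving: c = 5, q = 3, p = -20, so f(t) = 5 − 20/(t + 3).
Then f(-13) = 5 − 20/(-10) = 7.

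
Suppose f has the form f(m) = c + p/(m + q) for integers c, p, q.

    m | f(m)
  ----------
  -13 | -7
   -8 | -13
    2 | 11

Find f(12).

3

(f(m) − c)(m + q) = p for each data point; the three points give a linear system in c and q, then p follows.
Solving: c = -1, q = 3, p = 60, so f(m) = -1 + 60/(m + 3).
Then f(12) = -1 + 60/15 = 3.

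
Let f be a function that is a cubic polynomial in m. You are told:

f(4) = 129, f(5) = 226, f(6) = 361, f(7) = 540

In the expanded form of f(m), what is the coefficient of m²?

4

Write f(m) = am³ + bm² + cm + d; the 4 given values yield a linear system in the 4 coefficients.
Solving, f(m) = m³ + 4m² + 1.
The coefficient of m² is 4.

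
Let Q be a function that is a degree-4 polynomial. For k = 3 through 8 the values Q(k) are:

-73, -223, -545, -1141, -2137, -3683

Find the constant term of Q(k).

First differences: -150, -322, -596, -996, -1546. Second differences: -172, -274, -400, -550. Third differences: -102, -126, -150. Fourth differences: -24, -24.
Level-4 differences are constant, so Q has degree 4.
Fitting a degree-4 polynomial gives Q(k) = -k^4 + k³ - k² - 5k + 5.
The constant term is Q(0) = 5.

5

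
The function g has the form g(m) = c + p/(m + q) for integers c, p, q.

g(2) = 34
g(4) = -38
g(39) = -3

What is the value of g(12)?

-6

(g(m) − c)(m + q) = p for each data point; the three points give a linear system in c and q, then p follows.
Solving: c = -2, q = -3, p = -36, so g(m) = -2 − 36/(m − 3).
Then g(12) = -2 − 36/9 = -6.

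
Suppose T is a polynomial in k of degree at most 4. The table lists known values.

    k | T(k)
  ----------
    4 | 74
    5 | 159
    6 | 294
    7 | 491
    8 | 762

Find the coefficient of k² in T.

-5

First differences: 85, 135, 197, 271. Second differences: 50, 62, 74. Third differences: 12, 12.
Level-3 differences are constant, so T has degree 3.
Fitting a degree-3 polynomial gives T(k) = 2k³ - 5k² + 8k - 6.
The coefficient of k² is -5.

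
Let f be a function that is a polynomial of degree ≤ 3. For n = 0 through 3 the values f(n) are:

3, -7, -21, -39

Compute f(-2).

11

First differences: -10, -14, -18. Second differences: -4, -4.
Level-2 differences are constant, so f has degree 2.
Fitting a degree-2 polynomial gives f(n) = -2n² - 8n + 3.
Then f(-2) = 11.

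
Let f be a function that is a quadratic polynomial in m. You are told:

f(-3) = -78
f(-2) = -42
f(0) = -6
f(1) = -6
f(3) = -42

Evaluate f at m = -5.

-186

Write f(m) = am² + bm + c; the 5 given values yield a linear system in the 3 coefficients.
Solving, f(m) = -6m² + 6m - 6.
Then f(-5) = -186.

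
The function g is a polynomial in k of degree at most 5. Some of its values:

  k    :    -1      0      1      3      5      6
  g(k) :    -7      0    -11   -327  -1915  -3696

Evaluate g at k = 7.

Write g(k) = ak^5 + bk^4 + ck³ + dk² + ek + p; the 6 given values yield a linear system in the 6 coefficients.
Solving, the leading coefficient vanishes, and g(k) = -2k^4 - 4k³ - 7k² + 2k.
Then g(7) = -6503.

-6503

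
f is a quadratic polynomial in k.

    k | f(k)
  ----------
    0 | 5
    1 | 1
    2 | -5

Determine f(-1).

7

Write f(k) = ak² + bk + c; the 3 given values yield a linear system in the 3 coefficients.
Solving, f(k) = -k² - 3k + 5.
Then f(-1) = 7.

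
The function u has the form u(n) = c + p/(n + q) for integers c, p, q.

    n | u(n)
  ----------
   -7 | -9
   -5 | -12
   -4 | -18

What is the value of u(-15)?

-7

(u(n) − c)(n + q) = p for each data point; the three points give a linear system in c and q, then p follows.
Solving: c = -6, q = 3, p = 12, so u(n) = -6 + 12/(n + 3).
Then u(-15) = -6 + 12/(-12) = -7.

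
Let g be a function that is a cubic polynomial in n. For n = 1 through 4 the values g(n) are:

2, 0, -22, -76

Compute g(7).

-550

Write g(n) = an³ + bn² + cn + d; the 4 given values yield a linear system in the 4 coefficients.
Solving, g(n) = -2n³ + 2n² + 6n - 4.
Then g(7) = -550.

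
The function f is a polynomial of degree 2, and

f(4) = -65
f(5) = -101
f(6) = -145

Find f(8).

-257

Write f(t) = at² + bt + c; the 3 given values yield a linear system in the 3 coefficients.
Solving, f(t) = -4t² - 1.
Then f(8) = -257.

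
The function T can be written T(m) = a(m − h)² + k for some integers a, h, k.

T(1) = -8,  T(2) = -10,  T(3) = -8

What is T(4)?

First differences -2, 2; second difference 4 = 2a, so a = 2.
Expanding, the m-coefficient is −2ah = -4h; matching it to the data gives h = 2, and then k = -10.
So T(m) = 2(m − 2)² − 10.
T(4) = 2·2² − 10 = -2.

-2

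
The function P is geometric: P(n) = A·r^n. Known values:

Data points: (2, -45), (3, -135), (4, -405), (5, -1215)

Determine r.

Consecutive ratio: -135/(-45) = 3, and -405/(-135) = 3, so r = 3.
Then A·3^2 = -45 gives A = -5, and P(n) = -5·3^n.

3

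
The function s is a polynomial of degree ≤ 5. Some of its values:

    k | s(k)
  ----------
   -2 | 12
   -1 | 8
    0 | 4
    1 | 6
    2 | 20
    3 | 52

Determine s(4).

108

Write s(k) = ak^5 + bk^4 + ck³ + dk² + ek + p; the 6 given values yield a linear system in the 6 coefficients.
Solving, the top 2 coefficients vanish, and s(k) = k³ + 3k² - 2k + 4.
Then s(4) = 108.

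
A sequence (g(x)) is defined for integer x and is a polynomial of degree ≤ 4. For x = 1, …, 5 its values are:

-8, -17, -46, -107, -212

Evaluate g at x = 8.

First differences: -9, -29, -61, -105. Second differences: -20, -32, -44. Third differences: -12, -12.
Level-3 differences are constant, so g has degree 3.
Fitting a degree-3 polynomial gives g(x) = -2x³ + 2x² - x - 7.
Then g(8) = -911.

-911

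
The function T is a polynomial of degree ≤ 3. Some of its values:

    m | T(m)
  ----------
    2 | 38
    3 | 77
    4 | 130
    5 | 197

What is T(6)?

278

First differences: 39, 53, 67. Second differences: 14, 14.
Level-2 differences are constant, so T has degree 2.
Extending the table by one column gives the next first difference 81, so T(6) = 197 + 81 = 278.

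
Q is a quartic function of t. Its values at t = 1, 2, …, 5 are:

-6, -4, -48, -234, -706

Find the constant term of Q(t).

-6

Write Q(t) = at^4 + bt³ + ct² + dt + e; the 5 given values yield a linear system in the 5 coefficients.
Solving, Q(t) = -2t^4 + 4t³ + 3t² - 5t - 6.
The constant term is Q(0) = -6.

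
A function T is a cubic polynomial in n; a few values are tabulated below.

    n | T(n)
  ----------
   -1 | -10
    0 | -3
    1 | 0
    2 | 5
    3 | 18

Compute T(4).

45

First differences: 7, 3, 5, 13. Second differences: -4, 2, 8. Third differences: 6, 6.
Level-3 differences are constant, so T has degree 3.
Fitting a degree-3 polynomial gives T(n) = n³ - 2n² + 4n - 3.
Then T(4) = 45.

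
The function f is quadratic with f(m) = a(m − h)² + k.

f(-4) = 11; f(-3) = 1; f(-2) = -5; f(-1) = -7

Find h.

First differences -10, -6, -2; second difference 4 = 2a, so a = 2.
Expanding, the m-coefficient is −2ah = -4h; matching it to the data gives h = -1, and then k = -7.
So f(m) = 2(m + 1)² − 7.
Hence h = -1.

-1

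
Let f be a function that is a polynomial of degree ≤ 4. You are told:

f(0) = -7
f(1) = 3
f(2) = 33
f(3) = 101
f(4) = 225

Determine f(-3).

-97

First differences: 10, 30, 68, 124. Second differences: 20, 38, 56. Third differences: 18, 18.
Level-3 differences are constant, so f has degree 3.
Fitting a degree-3 polynomial gives f(t) = 3t³ + t² + 6t - 7.
Then f(-3) = -97.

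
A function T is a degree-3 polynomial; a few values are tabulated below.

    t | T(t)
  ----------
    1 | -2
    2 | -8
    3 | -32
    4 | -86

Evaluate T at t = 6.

-332

Write T(t) = at³ + bt² + ct + d; the 4 given values yield a linear system in the 4 coefficients.
Solving, T(t) = -2t³ + 3t² - t - 2.
Then T(6) = -332.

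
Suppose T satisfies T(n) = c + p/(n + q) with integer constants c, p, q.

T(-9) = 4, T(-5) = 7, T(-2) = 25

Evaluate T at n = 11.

(T(n) − c)(n + q) = p for each data point; the three points give a linear system in c and q, then p follows.
Solving: c = 1, q = 1, p = -24, so T(n) = 1 − 24/(n + 1).
Then T(11) = 1 − 24/12 = -1.

-1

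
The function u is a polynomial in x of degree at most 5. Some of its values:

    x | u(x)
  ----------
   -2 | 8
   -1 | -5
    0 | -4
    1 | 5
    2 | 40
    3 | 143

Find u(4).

Write u(x) = ax^5 + bx^4 + cx³ + dx² + ex + p; the 6 given values yield a linear system in the 6 coefficients.
Solving, the leading coefficient vanishes, and u(x) = x^4 + x³ + 3x² + 4x - 4.
Then u(4) = 380.

380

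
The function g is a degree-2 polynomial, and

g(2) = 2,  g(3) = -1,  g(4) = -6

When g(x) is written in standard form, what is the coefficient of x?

Write g(x) = ax² + bx + c; the 3 given values yield a linear system in the 3 coefficients.
Solving, g(x) = -x² + 2x + 2.
The coefficient of x is 2.

2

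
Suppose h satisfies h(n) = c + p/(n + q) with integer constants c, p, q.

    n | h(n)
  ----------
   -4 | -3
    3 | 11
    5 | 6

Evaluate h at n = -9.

-1

(h(n) − c)(n + q) = p for each data point; the three points give a linear system in c and q, then p follows.
Solving: c = 1, q = -1, p = 20, so h(n) = 1 + 20/(n − 1).
Then h(-9) = 1 + 20/(-10) = -1.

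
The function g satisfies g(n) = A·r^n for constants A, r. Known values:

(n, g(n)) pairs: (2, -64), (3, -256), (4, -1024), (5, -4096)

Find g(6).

Consecutive ratio: -256/(-64) = 4, and -1024/(-256) = 4, so r = 4.
Then A·4^2 = -64 gives A = -4, and g(n) = -4·4^n.
g(6) = -4·4^6 = -16384.

-16384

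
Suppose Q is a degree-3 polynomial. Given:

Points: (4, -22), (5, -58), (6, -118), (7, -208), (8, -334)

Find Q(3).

-4

Write Q(t) = at³ + bt² + ct + d; the 5 given values yield a linear system in the 4 coefficients.
Solving, Q(t) = -t³ + 3t² - 2t + 2.
Then Q(3) = -4.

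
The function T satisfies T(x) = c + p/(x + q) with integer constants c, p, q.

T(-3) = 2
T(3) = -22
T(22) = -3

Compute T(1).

18

(T(x) − c)(x + q) = p for each data point; the three points give a linear system in c and q, then p follows.
Solving: c = -2, q = -2, p = -20, so T(x) = -2 − 20/(x − 2).
Then T(1) = -2 − 20/(-1) = 18.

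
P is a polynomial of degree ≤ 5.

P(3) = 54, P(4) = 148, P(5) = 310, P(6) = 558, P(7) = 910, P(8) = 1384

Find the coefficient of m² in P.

-2

First differences: 94, 162, 248, 352, 474. Second differences: 68, 86, 104, 122. Third differences: 18, 18, 18.
Level-3 differences are constant, so P has degree 3.
Fitting a degree-3 polynomial gives P(m) = 3m³ - 2m² - 3m.
The coefficient of m² is -2.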